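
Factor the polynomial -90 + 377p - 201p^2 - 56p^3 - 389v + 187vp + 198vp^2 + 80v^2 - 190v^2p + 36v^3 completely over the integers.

(9v - 7p + 2)(2v - 8p + 9)(2v - p - 5)

Group: 2v(18v^2 - 23vp - 41v + 7p^2 + 33p - 10) + (-8p + 9)(18v^2 - 23vp - 41v + 7p^2 + 33p - 10); both groups contain (18v^2 - 23vp - 41v + 7p^2 + 33p - 10), so (2v - 8p + 9) is a factor with cofactor 18v^2 - 23vp - 41v + 7p^2 + 33p - 10.
The cofactor groups again: 18v^2 - 23vp - 41v + 7p^2 + 33p - 10 = 2v(9v - 7p + 2) + (-p - 5)(9v - 7p + 2); both groups contain (9v - 7p + 2), giving (2v - p - 5)(9v - 7p + 2).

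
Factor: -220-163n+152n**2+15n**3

(3n-5)(5n+4)(n+11)

Trying the rational-root candidates, n = -11 is a root, so (n+11) is a factor; dividing leaves 15n**2-13n-20.
The remaining quadratic factors as (5n+4)(3n-5).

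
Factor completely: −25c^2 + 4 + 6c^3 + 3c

By the rational root theorem, c = −1/3 is a root, so (3c + 1) is a factor; dividing leaves 2c^2 − 9c + 4.
The remaining quadratic factors as (2c − 1)(c − 4).

(2c − 1)(3c + 1)(c − 4)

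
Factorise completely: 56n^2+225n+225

(7n+15)(8n+15)

Need a pair with product 56·225 = 12600 and sum 225: that's 105 and 120.
Split the middle term: 56n^2+105n + 120n+225 = 7n(8n+15) + 15(8n+15).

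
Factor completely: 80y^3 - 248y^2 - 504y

Pull out the common factor 8y, then factor the remaining trinomial.

8y(2y - 9)(5y + 7)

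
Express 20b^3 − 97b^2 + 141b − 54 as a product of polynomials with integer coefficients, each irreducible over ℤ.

(4b − 9)(5b − 3)(b − 2)

Trying the rational-root candidates, b = 9/4 is a root, giving the factor (4b − 9) and quotient 5b^2 − 13b + 6.
The remaining quadratic factors as (5b − 3)(b − 2).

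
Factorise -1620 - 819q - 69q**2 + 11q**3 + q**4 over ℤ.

(q + 12)(q + 3)(q + 5)(q - 9)

Trying the rational-root candidates, q = -5 is a root, so (q + 5) is a factor; dividing leaves q**3 + 6q**2 - 99q - 324.
Continuing, q = -12 is a root, so (q + 12) is a factor; dividing leaves q**2 - 6q - 27.
The remaining quadratic factors as (q - 9)(q + 3).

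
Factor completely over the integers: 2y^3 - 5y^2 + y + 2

(2y + 1)(y - 1)(y - 2)

Among the possible rational roots, y = 1 is a root, so (y - 1) divides it; the quotient is 2y^2 - 3y - 2.
The remaining quadratic factors as (y - 2)(2y + 1).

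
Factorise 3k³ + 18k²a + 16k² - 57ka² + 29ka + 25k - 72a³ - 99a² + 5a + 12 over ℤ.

Group: k(3k² + 27ka + 13k + 24a² + 41a + 12) + (-3a + 1)(3k² + 27ka + 13k + 24a² + 41a + 12); both groups contain (3k² + 27ka + 13k + 24a² + 41a + 12), so (k - 3a + 1) is a factor with cofactor 3k² + 27ka + 13k + 24a² + 41a + 12.
The cofactor groups again: 3k² + 27ka + 13k + 24a² + 41a + 12 = k(3k + 3a + 4) + (8a + 3)(3k + 3a + 4); both groups contain (3k + 3a + 4), giving (k + 8a + 3)(3k + 3a + 4).

(k - 3a + 1)(3k + 3a + 4)(k + 8a + 3)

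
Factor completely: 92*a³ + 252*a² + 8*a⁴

4*a²*(2*a + 9)*(a + 7)

Pull out the common factor 4*a², then factor the remaining trinomial.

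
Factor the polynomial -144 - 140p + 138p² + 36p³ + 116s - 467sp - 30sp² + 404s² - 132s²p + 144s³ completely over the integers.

Group: 4s(36s² - 6sp + 65s - 12p² - 62p - 36) + (-3p + 4)(36s² - 6sp + 65s - 12p² - 62p - 36); both groups contain (36s² - 6sp + 65s - 12p² - 62p - 36), so (4s - 3p + 4) is a factor with cofactor 36s² - 6sp + 65s - 12p² - 62p - 36.
The cofactor groups again: 36s² - 6sp + 65s - 12p² - 62p - 36 = 4s(9s - 6p - 4) + (2p + 9)(9s - 6p - 4); both groups contain (9s - 6p - 4), giving (4s + 2p + 9)(9s - 6p - 4).

(4s - 3p + 4)(9s - 6p - 4)(4s + 2p + 9)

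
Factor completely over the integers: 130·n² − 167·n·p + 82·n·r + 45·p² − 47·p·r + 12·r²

Group: 13·n·(10·n − 9·p + 4·r) + (−5·p + 3·r)·(10·n − 9·p + 4·r); both groups contain (10·n − 9·p + 4·r).

(10·n − 9·p + 4·r)·(13·n − 5·p + 3·r)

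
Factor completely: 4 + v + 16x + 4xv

Group as (4xv + 16x) + (v + 4) = 4x(v + 4) + (v + 4).
Both groups share the factor (v + 4).

(4x + 1)(v + 4)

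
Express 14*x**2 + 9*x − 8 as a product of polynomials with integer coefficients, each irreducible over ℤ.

(2*x − 1)*(7*x + 8)

Need a pair with product 14·(−8) = −112 and sum 9: that's 16 and −7.
Split the middle term: 14*x**2 + 16*x − 7*x − 8 = 2*x*(7*x + 8) − (7*x + 8).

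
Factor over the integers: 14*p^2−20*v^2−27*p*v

Group: 7*p*(2*p−5*v) + 4*v*(2*p−5*v); both groups contain (2*p−5*v).

(2*p−5*v)*(7*p+4*v)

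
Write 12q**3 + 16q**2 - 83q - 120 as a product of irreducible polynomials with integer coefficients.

(2q + 3)(2q + 5)(3q - 8)

Testing divisors of the constant over divisors of the leading coefficient, q = -5/2 is a root, so (2q + 5) divides it; the quotient is 6q**2 - 7q - 24.
The remaining quadratic factors as (2q + 3)(3q - 8).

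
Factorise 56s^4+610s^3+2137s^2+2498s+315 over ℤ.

(2s+7)(4s+9)(7s+1)(s+5)

Among the possible rational roots, s = -1/7 is a root, giving the factor (7s+1) and quotient 8s^3+86s^2+293s+315.
Next, s = -9/4 is a root, so (4s+9) is a factor; dividing leaves 2s^2+17s+35.
The remaining quadratic factors as (2s+7)(s+5).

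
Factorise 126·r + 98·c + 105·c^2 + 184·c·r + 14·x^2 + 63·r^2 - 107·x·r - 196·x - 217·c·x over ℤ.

(15·c - x + 7·r + 14)·(7·c - 14·x + 9·r)

Group: 7·c·(15·c - x + 7·r + 14) + (-14·x + 9·r)·(15·c - x + 7·r + 14); both groups contain (15·c - x + 7·r + 14).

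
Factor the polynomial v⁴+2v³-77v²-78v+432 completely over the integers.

(v+3)(v+9)(v-2)(v-8)

Testing divisors of the constant over divisors of the leading coefficient, v = 8 is a root, so (v-8) is a factor; dividing leaves v³+10v²+3v-54.
Continuing, v = 2 is a root, so (v-2) divides it; the quotient is v²+12v+27.
The remaining quadratic factors as (v+3)(v+9).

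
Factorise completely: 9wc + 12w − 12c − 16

Group as (9wc + 12w) + (−12c − 16) = 3w(3c + 4) − 4(3c + 4).
Both groups share the factor (3c + 4).

(3c + 4)(3w − 4)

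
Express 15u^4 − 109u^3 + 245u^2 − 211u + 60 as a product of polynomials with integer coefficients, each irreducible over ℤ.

By the rational root theorem, u = 3/5 is a root, giving the factor (5u − 3) and quotient 3u^3 − 20u^2 + 37u − 20.
Continuing, u = 5/3 is a root, so (3u − 5) is a factor; dividing leaves u^2 − 5u + 4.
The remaining quadratic factors as (u − 4)(u − 1).

(3u − 5)(5u − 3)(u − 1)(u − 4)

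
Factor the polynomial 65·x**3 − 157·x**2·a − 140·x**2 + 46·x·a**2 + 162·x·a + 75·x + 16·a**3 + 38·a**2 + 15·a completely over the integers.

Group: x·(65·x**2 − 27·x·a − 75·x − 8·a**2 − 15·a) + (−2·a − 1)·(65·x**2 − 27·x·a − 75·x − 8·a**2 − 15·a); both groups contain (65·x**2 − 27·x·a − 75·x − 8·a**2 − 15·a), so (x − 2·a − 1) is a factor with cofactor 65·x**2 − 27·x·a − 75·x − 8·a**2 − 15·a.
The cofactor groups again: 65·x**2 − 27·x·a − 75·x − 8·a**2 − 15·a = 13·x·(5·x + a) + (−8·a − 15)·(5·x + a); both groups contain (5·x + a), giving (13·x − 8·a − 15)·(5·x + a).

(x − 2·a − 1)·(13·x − 8·a − 15)·(5·x + a)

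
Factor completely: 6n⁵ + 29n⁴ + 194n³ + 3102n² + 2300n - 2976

(2n + 3)(3n - 2)(n + 8)(n² - 4n + 62)

By the rational root theorem, n = -3/2 is a root, so (2n + 3) divides it; the quotient is 3n⁴ + 10n³ + 82n² + 1428n - 992.
Continuing, n = 2/3 is a root, giving the factor (3n - 2) and quotient n³ + 4n² + 30n + 496.
Continuing, n = -8 is a root, so (n + 8) divides it; the quotient is n² - 4n + 62.
The quadratic n² - 4n + 62 has discriminant -232 < 0 and is irreducible over ℤ.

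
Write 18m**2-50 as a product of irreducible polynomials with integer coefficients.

2(3m+5)(3m-5)

Factor out 2, leaving 9m**2-25, which is a difference of two squares.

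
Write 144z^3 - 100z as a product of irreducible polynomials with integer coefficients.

Pull out the common factor 4z; 36z^2 - 25 is a difference of squares.

4z(6z + 5)(6z - 5)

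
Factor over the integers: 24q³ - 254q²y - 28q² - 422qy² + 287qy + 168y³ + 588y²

Group: 6q(4q² - 41qy - 84y²) + (-2y - 7)(4q² - 41qy - 84y²); both groups contain (4q² - 41qy - 84y²), so (6q - 2y - 7) is a factor with cofactor 4q² - 41qy - 84y².
The cofactor groups again: 4q² - 41qy - 84y² = q(4q + 7y) - 12y(4q + 7y); both groups contain (4q + 7y), giving (q - 12y)(4q + 7y).

(4q + 7y)(6q - 2y - 7)(q - 12y)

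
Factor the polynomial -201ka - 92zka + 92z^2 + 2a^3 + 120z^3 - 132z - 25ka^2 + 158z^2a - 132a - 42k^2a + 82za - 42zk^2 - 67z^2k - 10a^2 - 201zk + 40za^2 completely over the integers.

Group: z(120z^2 - 67zk + 38za + 92z - 42k^2 - 25ka - 201k + 2a^2 - 10a - 132) + a(120z^2 - 67zk + 38za + 92z - 42k^2 - 25ka - 201k + 2a^2 - 10a - 132); both groups contain (120z^2 - 67zk + 38za + 92z - 42k^2 - 25ka - 201k + 2a^2 - 10a - 132), so (z + a) is a factor with cofactor 120z^2 - 67zk + 38za + 92z - 42k^2 - 25ka - 201k + 2a^2 - 10a - 132.
The cofactor groups again: 120z^2 - 67zk + 38za + 92z - 42k^2 - 25ka - 201k + 2a^2 - 10a - 132 = 8z(15z - 14k + a - 11) + (3k + 2a + 12)(15z - 14k + a - 11); both groups contain (15z - 14k + a - 11), giving (8z + 3k + 2a + 12)(15z - 14k + a - 11).

(8z + 3k + 2a + 12)(z + a)(15z - 14k + a - 11)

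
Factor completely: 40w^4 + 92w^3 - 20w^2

Pull out the common factor 4w^2, then factor the remaining trinomial.

4w^2(2w + 5)(5w - 1)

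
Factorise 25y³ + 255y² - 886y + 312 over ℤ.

(5y - 12)(5y - 2)(y + 13)

Trying the rational-root candidates, y = 12/5 is a root, so (5y - 12) is a factor; dividing leaves 5y² + 63y - 26.
The remaining quadratic factors as (5y - 2)(y + 13).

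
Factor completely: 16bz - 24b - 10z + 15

(2z - 3)(8b - 5)

Group as (16bz - 24b) + (-10z + 15) = 8b(2z - 3) - 5(2z - 3).
Both groups share the factor (2z - 3).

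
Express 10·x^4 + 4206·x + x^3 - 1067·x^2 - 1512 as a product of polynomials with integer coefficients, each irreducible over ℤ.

Among the possible rational roots, x = 2/5 is a root, so (5·x - 2) is a factor; dividing leaves 2·x^3 + x^2 - 213·x + 756.
Next, x = -12 is a root, so (x + 12) is a factor; dividing leaves 2·x^2 - 23·x + 63.
The remaining quadratic factors as (x - 7)(2·x - 9).

(2·x - 9)·(5·x - 2)·(x + 12)·(x - 7)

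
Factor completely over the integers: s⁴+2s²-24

(s+2)(s-2)(s²+6)

Substitute u = s² to get a quadratic in u, then factor.
s²+6 is irreducible over ℤ (always positive, so no real roots).
s²-4 is a difference of squares.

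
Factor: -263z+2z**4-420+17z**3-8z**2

Among the possible rational roots, z = -3 is a root, so (z+3) divides it; the quotient is 2z**3+11z**2-41z-140.
Next, z = -5/2 is a root, giving the factor (2z+5) and quotient z**2+3z-28.
The remaining quadratic factors as (z+7)(z-4).

(2z+5)(z+3)(z+7)(z-4)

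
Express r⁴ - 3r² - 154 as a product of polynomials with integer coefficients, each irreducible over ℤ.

(r² + 11)(r² - 14)

Substitute u = r² to get a quadratic in u, then factor.
r² - 14 is irreducible over ℤ (14 is not a perfect square).
r² + 11 is irreducible over ℤ (always positive, so no real roots).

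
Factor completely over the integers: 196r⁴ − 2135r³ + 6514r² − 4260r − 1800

Testing divisors of the constant over divisors of the leading coefficient, r = −2/7 is a root, giving the factor (7r + 2) and quotient 28r³ − 313r² + 1020r − 900.
Next, r = 15/4 is a root, so (4r − 15) is a factor; dividing leaves 7r² − 52r + 60.
The remaining quadratic factors as (r − 6)(7r − 10).

(4r − 15)(7r + 2)(7r − 10)(r − 6)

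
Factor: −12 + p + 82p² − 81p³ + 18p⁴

Trying the rational-root candidates, p = −1/3 is a root, giving the factor (3p + 1) and quotient 6p³ − 29p² + 37p − 12.
Continuing, p = 4/3 is a root, so (3p − 4) divides it; the quotient is 2p² − 7p + 3.
The remaining quadratic factors as (p − 3)(2p − 1).

(2p − 1)(3p + 1)(3p − 4)(p − 3)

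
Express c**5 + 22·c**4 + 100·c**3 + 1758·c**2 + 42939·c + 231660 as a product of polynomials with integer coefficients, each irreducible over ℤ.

By the rational root theorem, c = -15 is a root, so (c + 15) is a factor; dividing leaves c**4 + 7·c**3 - 5·c**2 + 1833·c + 15444.
Next, c = -11 is a root, so (c + 11) is a factor; dividing leaves c**3 - 4·c**2 + 39·c + 1404.
Then c = -9 is a root, giving the factor (c + 9) and quotient c**2 - 13·c + 156.
The quadratic c**2 - 13·c + 156 has discriminant -455 < 0 and is irreducible over ℤ.

(c + 11)·(c + 15)·(c + 9)·(c**2 - 13·c + 156)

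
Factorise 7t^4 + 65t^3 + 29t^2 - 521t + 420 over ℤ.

(7t - 12)(t + 5)(t + 7)(t - 1)

Among the possible rational roots, t = 12/7 is a root, so (7t - 12) is a factor; dividing leaves t^3 + 11t^2 + 23t - 35.
Next, t = -5 is a root, so (t + 5) is a factor; dividing leaves t^2 + 6t - 7.
The remaining quadratic factors as (t + 7)(t - 1).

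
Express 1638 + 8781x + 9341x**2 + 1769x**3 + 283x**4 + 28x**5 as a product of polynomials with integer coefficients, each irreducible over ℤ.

By the rational root theorem, x = -1/4 is a root, so (4x + 1) divides it; the quotient is 7x**4 + 69x**3 + 425x**2 + 2229x + 1638.
Then x = -7 is a root, so (x + 7) is a factor; dividing leaves 7x**3 + 20x**2 + 285x + 234.
Continuing, x = -6/7 is a root, so (7x + 6) is a factor; dividing leaves x**2 + 2x + 39.
The quadratic x**2 + 2x + 39 has discriminant -152 < 0 and is irreducible over ℤ.

(4x + 1)(7x + 6)(x + 7)(x**2 + 2x + 39)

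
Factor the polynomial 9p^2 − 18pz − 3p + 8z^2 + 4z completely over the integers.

Group: 3p(3p − 2z − 1) − 4z(3p − 2z − 1); both groups contain (3p − 2z − 1).

(3p − 2z − 1)(3p − 4z)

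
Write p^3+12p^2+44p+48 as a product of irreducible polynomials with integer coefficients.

(p+2)(p+4)(p+6)

Trying the rational-root candidates, p = −4 is a root, so (p+4) is a factor; dividing leaves p^2+8p+12.
The remaining quadratic factors as (p+2)(p+6).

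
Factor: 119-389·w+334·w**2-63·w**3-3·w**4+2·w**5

By the rational root theorem, w = -7 is a root, so (w+7) is a factor; dividing leaves 2·w**4-17·w**3+56·w**2-58·w+17.
Then w = 1/2 is a root, so (2·w-1) is a factor; dividing leaves w**3-8·w**2+24·w-17.
Next, w = 1 is a root, giving the factor (w-1) and quotient w**2-7·w+17.
The quadratic w**2-7·w+17 has discriminant -19 < 0 and is irreducible over ℤ.

(2·w-1)·(w+7)·(w-1)·(w**2-7·w+17)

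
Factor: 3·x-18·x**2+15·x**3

3·x·(5·x-1)·(x-1)

Pull out the common factor 3·x, then factor the remaining trinomial.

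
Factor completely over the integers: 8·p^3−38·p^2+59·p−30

(2·p−3)·(4·p−5)·(p−2)

Testing divisors of the constant over divisors of the leading coefficient, p = 2 is a root, giving the factor (p−2) and quotient 8·p^2−22·p+15.
The remaining quadratic factors as (4·p−5)(2·p−3).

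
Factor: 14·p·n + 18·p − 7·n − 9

Group as (14·p·n + 18·p) + (−7·n − 9) = 2·p·(7·n + 9) − (7·n + 9).
Both groups share the factor (7·n + 9).

(2·p − 1)·(7·n + 9)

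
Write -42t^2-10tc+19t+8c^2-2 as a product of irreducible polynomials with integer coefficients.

Group: -7t(6t-2c-1) + (-4c+2)(6t-2c-1); both groups contain (6t-2c-1).

-(6t-2c-1)(7t+4c-2)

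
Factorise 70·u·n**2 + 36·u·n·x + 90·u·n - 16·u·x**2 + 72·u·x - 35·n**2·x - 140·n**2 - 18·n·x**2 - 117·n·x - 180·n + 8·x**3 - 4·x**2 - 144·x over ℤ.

(2·u - x - 4)·(5·n + 4·x)·(7·n - 2·x + 9)

Group: 2·u·(35·n**2 + 18·n·x + 45·n - 8·x**2 + 36·x) + (-x - 4)·(35·n**2 + 18·n·x + 45·n - 8·x**2 + 36·x); both groups contain (35·n**2 + 18·n·x + 45·n - 8·x**2 + 36·x), so (2·u - x - 4) is a factor with cofactor 35·n**2 + 18·n·x + 45·n - 8·x**2 + 36·x.
The cofactor groups again: 35·n**2 + 18·n·x + 45·n - 8·x**2 + 36·x = 5·n·(7·n - 2·x + 9) + 4·x·(7·n - 2·x + 9); both groups contain (7·n - 2·x + 9), giving (5·n + 4·x)·(7·n - 2·x + 9).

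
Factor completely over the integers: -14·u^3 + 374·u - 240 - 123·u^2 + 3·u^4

Among the possible rational roots, u = 8 is a root, so (u - 8) is a factor; dividing leaves 3·u^3 + 10·u^2 - 43·u + 30.
Continuing, u = -6 is a root, so (u + 6) is a factor; dividing leaves 3·u^2 - 8·u + 5.
The remaining quadratic factors as (3·u - 5)(u - 1).

(3·u - 5)·(u + 6)·(u - 1)·(u - 8)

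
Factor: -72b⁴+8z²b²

8b²(z-3b)(z+3b)

Factor out 8b², leaving z²-9b², which is a difference of two squares.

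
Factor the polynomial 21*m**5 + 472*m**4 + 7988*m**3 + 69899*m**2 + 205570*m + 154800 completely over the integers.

By the rational root theorem, m = −8/7 is a root, so (7*m + 8) is a factor; dividing leaves 3*m**4 + 64*m**3 + 1068*m**2 + 8765*m + 19350.
Next, m = −9 is a root, giving the factor (m + 9) and quotient 3*m**3 + 37*m**2 + 735*m + 2150.
Continuing, m = −10/3 is a root, so (3*m + 10) is a factor; dividing leaves m**2 + 9*m + 215.
The quadratic m**2 + 9*m + 215 has discriminant −779 < 0 and is irreducible over ℤ.

(3*m + 10)*(7*m + 8)*(m + 9)*(m**2 + 9*m + 215)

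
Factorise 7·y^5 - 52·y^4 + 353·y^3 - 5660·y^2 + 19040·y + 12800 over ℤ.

(7·y + 4)·(y - 5)·(y - 8)·(y^2 + 5·y + 80)

Testing divisors of the constant over divisors of the leading coefficient, y = 5 is a root, giving the factor (y - 5) and quotient 7·y^4 - 17·y^3 + 268·y^2 - 4320·y - 2560.
Then y = -4/7 is a root, so (7·y + 4) is a factor; dividing leaves y^3 - 3·y^2 + 40·y - 640.
Continuing, y = 8 is a root, giving the factor (y - 8) and quotient y^2 + 5·y + 80.
The quadratic y^2 + 5·y + 80 has discriminant -295 < 0 and is irreducible over ℤ.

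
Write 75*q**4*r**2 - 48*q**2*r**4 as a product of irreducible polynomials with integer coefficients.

3*q**2*r**2*(5*q + 4*r)*(5*q - 4*r)

Factor out 3*q**2*r**2, leaving 25*q**2 - 16*r**2, which is a difference of two squares.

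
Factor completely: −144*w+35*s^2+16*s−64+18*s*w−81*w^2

Group: 5*s*(7*s−9*w−8) + (9*w+8)*(7*s−9*w−8); both groups contain (7*s−9*w−8).

(5*s+9*w+8)*(7*s−9*w−8)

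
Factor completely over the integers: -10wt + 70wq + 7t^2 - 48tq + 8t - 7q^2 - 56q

-(t - 7q)(10w - 7t - q - 8)

Group: -t(10w - 7t - q - 8) + 7q(10w - 7t - q - 8); both groups contain (10w - 7t - q - 8).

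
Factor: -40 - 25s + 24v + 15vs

(3v - 5)(5s + 8)

Group as (15vs + 24v) + (-25s - 40) = 3v(5s + 8) - 5(5s + 8).
Both groups share the factor (5s + 8).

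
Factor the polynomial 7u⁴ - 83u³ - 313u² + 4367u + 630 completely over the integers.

By the rational root theorem, u = -1/7 is a root, so (7u + 1) is a factor; dividing leaves u³ - 12u² - 43u + 630.
Then u = 10 is a root, so (u - 10) is a factor; dividing leaves u² - 2u - 63.
The remaining quadratic factors as (u - 9)(u + 7).

(7u + 1)(u + 7)(u - 10)(u - 9)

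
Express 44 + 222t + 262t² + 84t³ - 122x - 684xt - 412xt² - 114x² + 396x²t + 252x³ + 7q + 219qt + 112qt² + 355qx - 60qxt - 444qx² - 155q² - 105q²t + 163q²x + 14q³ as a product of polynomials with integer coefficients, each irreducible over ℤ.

Group: 7q(2q² + 25qx - 11qt - 21q - 42x² + 32xt + 47x - 6t² - 17t - 11) + (-6x - 14t - 4)(2q² + 25qx - 11qt - 21q - 42x² + 32xt + 47x - 6t² - 17t - 11); both groups contain (2q² + 25qx - 11qt - 21q - 42x² + 32xt + 47x - 6t² - 17t - 11), so (7q - 6x - 14t - 4) is a factor with cofactor 2q² + 25qx - 11qt - 21q - 42x² + 32xt + 47x - 6t² - 17t - 11.
The cofactor groups again: 2q² + 25qx - 11qt - 21q - 42x² + 32xt + 47x - 6t² - 17t - 11 = q(2q - 3x + t + 1) + (14x - 6t - 11)(2q - 3x + t + 1); both groups contain (2q - 3x + t + 1), giving (q + 14x - 6t - 11)(2q - 3x + t + 1).

(2q - 3x + t + 1)(7q - 6x - 14t - 4)(q + 14x - 6t - 11)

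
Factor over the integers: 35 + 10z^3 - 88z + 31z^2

Among the possible rational roots, z = 7/5 is a root, so (5z - 7) is a factor; dividing leaves 2z^2 + 9z - 5.
The remaining quadratic factors as (2z - 1)(z + 5).

(2z - 1)(5z - 7)(z + 5)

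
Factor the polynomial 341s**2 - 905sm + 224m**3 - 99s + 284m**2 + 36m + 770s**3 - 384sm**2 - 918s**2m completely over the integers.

Group: 5s(154s**2 + 32sm + 99s - 32m**2 - 36m) + (-7m - 1)(154s**2 + 32sm + 99s - 32m**2 - 36m); both groups contain (154s**2 + 32sm + 99s - 32m**2 - 36m), so (5s - 7m - 1) is a factor with cofactor 154s**2 + 32sm + 99s - 32m**2 - 36m.
The cofactor groups again: 154s**2 + 32sm + 99s - 32m**2 - 36m = 11s(14s + 8m + 9) - 4m(14s + 8m + 9); both groups contain (14s + 8m + 9), giving (11s - 4m)(14s + 8m + 9).

(11s - 4m)(5s - 7m - 1)(14s + 8m + 9)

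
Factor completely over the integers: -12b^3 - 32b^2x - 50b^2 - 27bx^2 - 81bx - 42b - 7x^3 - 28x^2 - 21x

-(2b + x)(6b + 7x + 7)(b + x + 3)

Group: b(-12b^2 - 20bx - 14b - 7x^2 - 7x) + (x + 3)(-12b^2 - 20bx - 14b - 7x^2 - 7x); both groups contain (-12b^2 - 20bx - 14b - 7x^2 - 7x), so (b + x + 3) is a factor with cofactor -12b^2 - 20bx - 14b - 7x^2 - 7x.
The cofactor groups again: -12b^2 - 20bx - 14b - 7x^2 - 7x = -2b(6b + 7x + 7) - x(6b + 7x + 7); both groups contain (6b + 7x + 7), giving -(2b + x)(6b + 7x + 7).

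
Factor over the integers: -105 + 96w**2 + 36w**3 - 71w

(6w + 5)(6w - 7)(w + 3)

Testing divisors of the constant over divisors of the leading coefficient, w = -5/6 is a root, so (6w + 5) is a factor; dividing leaves 6w**2 + 11w - 21.
The remaining quadratic factors as (w + 3)(6w - 7).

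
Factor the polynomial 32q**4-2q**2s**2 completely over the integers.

Factor out 2q**2, leaving 16q**2-s**2, which is a difference of two squares.

2q**2(4q+s)(4q-s)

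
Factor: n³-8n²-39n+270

Trying the rational-root candidates, n = 5 is a root, so (n-5) divides it; the quotient is n²-3n-54.
The remaining quadratic factors as (n-9)(n+6).

(n+6)(n-5)(n-9)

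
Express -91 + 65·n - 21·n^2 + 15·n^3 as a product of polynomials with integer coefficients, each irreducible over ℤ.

Group as (15·n^3 + 65·n) + (-21·n^2 - 91) = 5·n·(3·n^2 + 13) - 7·(3·n^2 + 13).
Both groups share the factor (3·n^2 + 13).

(5·n - 7)·(3·n^2 + 13)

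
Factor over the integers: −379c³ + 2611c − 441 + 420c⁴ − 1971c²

Testing divisors of the constant over divisors of the leading coefficient, c = 9/7 is a root, giving the factor (7c − 9) and quotient 60c³ + 23c² − 252c + 49.
Then c = 1/5 is a root, so (5c − 1) is a factor; dividing leaves 12c² + 7c − 49.
The remaining quadratic factors as (3c + 7)(4c − 7).

(3c + 7)(4c − 7)(5c − 1)(7c − 9)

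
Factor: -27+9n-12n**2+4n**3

Group as (4n**3+9n) + (-12n**2-27) = n(4n**2+9) - 3(4n**2+9).
Both groups share the factor (4n**2+9).

(n-3)(4n**2+9)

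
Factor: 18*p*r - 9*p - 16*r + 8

(2*r - 1)*(9*p - 8)

Group as (18*p*r - 9*p) + (-16*r + 8) = 9*p*(2*r - 1) - 8*(2*r - 1).
Both groups share the factor (2*r - 1).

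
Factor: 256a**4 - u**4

(4a + u)(4a - u)(16a**2 + u**2)

Write as (16a**2)² − (u**2)², then factor 16a**2 - u**2 once more.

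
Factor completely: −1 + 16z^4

(2z + 1)(2z − 1)(4z^2 + 1)

Write as (4z^2)² − (1)², then factor 4z^2 − 1 once more.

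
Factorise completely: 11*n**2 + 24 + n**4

(n**2 + 3)*(n**2 + 8)

Substitute u = n**2 to get a quadratic in u, then factor.
n**2 + 3 is irreducible over ℤ (always positive, so no real roots).
n**2 + 8 is irreducible over ℤ (always positive, so no real roots).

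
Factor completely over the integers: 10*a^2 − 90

Every term has a factor of 10. Then a^2 − 9 = (a)² − (3)².

10*(a + 3)*(a − 3)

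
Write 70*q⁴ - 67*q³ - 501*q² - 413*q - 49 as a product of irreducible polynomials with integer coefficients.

(2*q - 7)*(5*q + 7)*(7*q + 1)*(q + 1)

Among the possible rational roots, q = 7/2 is a root, giving the factor (2*q - 7) and quotient 35*q³ + 89*q² + 61*q + 7.
Continuing, q = -1/7 is a root, so (7*q + 1) divides it; the quotient is 5*q² + 12*q + 7.
The remaining quadratic factors as (q + 1)(5*q + 7).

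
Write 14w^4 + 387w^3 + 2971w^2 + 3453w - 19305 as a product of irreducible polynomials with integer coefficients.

(2w + 11)(7w - 13)(w + 15)(w + 9)

Trying the rational-root candidates, w = -9 is a root, so (w + 9) divides it; the quotient is 14w^3 + 261w^2 + 622w - 2145.
Next, w = 13/7 is a root, giving the factor (7w - 13) and quotient 2w^2 + 41w + 165.
The remaining quadratic factors as (w + 15)(2w + 11).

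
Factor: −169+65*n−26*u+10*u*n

Group as (10*u*n−26*u) + (65*n−169) = 2*u*(5*n−13) + 13*(5*n−13).
Both groups share the factor (5*n−13).

(2*u+13)*(5*n−13)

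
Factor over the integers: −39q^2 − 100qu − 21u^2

Group: −13q(3q + 7u) − 3u(3q + 7u); both groups contain (3q + 7u).

−(13q + 3u)(3q + 7u)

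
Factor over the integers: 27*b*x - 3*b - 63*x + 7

Group as (27*b*x - 3*b) + (-63*x + 7) = 3*b*(9*x - 1) - 7*(9*x - 1).
Both groups share the factor (9*x - 1).

(3*b - 7)*(9*x - 1)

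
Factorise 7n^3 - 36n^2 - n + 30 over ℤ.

(7n + 6)(n - 1)(n - 5)

Among the possible rational roots, n = 5 is a root, giving the factor (n - 5) and quotient 7n^2 - n - 6.
The remaining quadratic factors as (n - 1)(7n + 6).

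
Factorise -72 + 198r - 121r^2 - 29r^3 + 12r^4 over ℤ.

By the rational root theorem, r = 2/3 is a root, giving the factor (3r - 2) and quotient 4r^3 - 7r^2 - 45r + 36.
Continuing, r = 3/4 is a root, so (4r - 3) divides it; the quotient is r^2 - r - 12.
The remaining quadratic factors as (r - 4)(r + 3).

(3r - 2)(4r - 3)(r + 3)(r - 4)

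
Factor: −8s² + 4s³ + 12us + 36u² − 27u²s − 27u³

Group: 3u(−9u² − 12us + 12u − 4s² + 8s) − s(−9u² − 12us + 12u − 4s² + 8s); both groups contain (−9u² − 12us + 12u − 4s² + 8s), so (3u − s) is a factor with cofactor −9u² − 12us + 12u − 4s² + 8s.
The cofactor groups again: −9u² − 12us + 12u − 4s² + 8s = −3u(3u + 2s − 4) − 2s(3u + 2s − 4); both groups contain (3u + 2s − 4), giving −(3u + 2s)(3u + 2s − 4).

−(3u − s)(3u + 2s)(3u + 2s − 4)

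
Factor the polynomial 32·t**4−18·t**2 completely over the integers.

Every term has a factor of 2·t**2. Then 16·t**2−9 = (4·t)² − (3)².

2·t**2·(4·t+3)·(4·t−3)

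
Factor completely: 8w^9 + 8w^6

Factor out 8w^6 first: what remains is w^3 + 1.
Recognize a sum of cubes with the parts 1 and w.

8w^6(w + 1)(w^2 - w + 1)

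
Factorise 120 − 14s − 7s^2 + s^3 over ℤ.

(s + 4)(s − 5)(s − 6)

Trying the rational-root candidates, s = 6 is a root, so (s − 6) is a factor; dividing leaves s^2 − s − 20.
The remaining quadratic factors as (s + 4)(s − 5).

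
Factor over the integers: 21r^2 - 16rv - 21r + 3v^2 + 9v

Group: 7r(3r - v - 3) - 3v(3r - v - 3); both groups contain (3r - v - 3).

(3r - v - 3)(7r - 3v)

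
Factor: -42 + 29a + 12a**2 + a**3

Among the possible rational roots, a = -7 is a root, giving the factor (a + 7) and quotient a**2 + 5a - 6.
The remaining quadratic factors as (a - 1)(a + 6).

(a + 6)(a + 7)(a - 1)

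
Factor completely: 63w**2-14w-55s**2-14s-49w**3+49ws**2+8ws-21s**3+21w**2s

Group: 7w(-7w**2+2w+7s**2+2s) + (-3s-7)(-7w**2+2w+7s**2+2s); both groups contain (-7w**2+2w+7s**2+2s), so (7w-3s-7) is a factor with cofactor -7w**2+2w+7s**2+2s.
The cofactor groups again: -7w**2+2w+7s**2+2s = -7w(w+s) + (7s+2)(w+s); both groups contain (w+s), giving -(7w-7s-2)(w+s).

-(7w-3s-7)(7w-7s-2)(w+s)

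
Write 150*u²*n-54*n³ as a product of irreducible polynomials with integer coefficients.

6*n*(5*u-3*n)*(5*u+3*n)

Pull out the common factor 6*n; 25*u²-9*n² is a difference of squares.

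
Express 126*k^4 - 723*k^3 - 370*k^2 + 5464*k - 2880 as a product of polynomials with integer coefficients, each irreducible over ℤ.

(2*k - 9)*(3*k + 8)*(3*k - 10)*(7*k - 4)

Among the possible rational roots, k = 9/2 is a root, so (2*k - 9) is a factor; dividing leaves 63*k^3 - 78*k^2 - 536*k + 320.
Next, k = -8/3 is a root, giving the factor (3*k + 8) and quotient 21*k^2 - 82*k + 40.
The remaining quadratic factors as (7*k - 4)(3*k - 10).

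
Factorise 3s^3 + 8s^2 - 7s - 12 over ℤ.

(3s - 4)(s + 1)(s + 3)

Among the possible rational roots, s = -3 is a root, so (s + 3) divides it; the quotient is 3s^2 - s - 4.
The remaining quadratic factors as (s + 1)(3s - 4).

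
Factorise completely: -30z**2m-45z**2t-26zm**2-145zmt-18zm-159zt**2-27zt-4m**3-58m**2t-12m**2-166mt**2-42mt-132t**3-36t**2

Group: 3z(-10zm-15zt-2m**2-25mt-6m-33t**2-9t) + (2m+4t)(-10zm-15zt-2m**2-25mt-6m-33t**2-9t); both groups contain (-10zm-15zt-2m**2-25mt-6m-33t**2-9t), so (3z+2m+4t) is a factor with cofactor -10zm-15zt-2m**2-25mt-6m-33t**2-9t.
The cofactor groups again: -10zm-15zt-2m**2-25mt-6m-33t**2-9t = -2m(5z+m+11t+3) - 3t(5z+m+11t+3); both groups contain (5z+m+11t+3), giving -(2m+3t)(5z+m+11t+3).

-(2m+3t)(3z+2m+4t)(5z+m+11t+3)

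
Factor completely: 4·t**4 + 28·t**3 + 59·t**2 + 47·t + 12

(2·t + 1)·(2·t + 3)·(t + 1)·(t + 4)

By the rational root theorem, t = -4 is a root, so (t + 4) divides it; the quotient is 4·t**3 + 12·t**2 + 11·t + 3.
Continuing, t = -1 is a root, so (t + 1) divides it; the quotient is 4·t**2 + 8·t + 3.
The remaining quadratic factors as (2·t + 3)(2·t + 1).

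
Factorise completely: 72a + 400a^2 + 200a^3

8a(5a + 1)(5a + 9)

Pull out the common factor 8a, then factor the remaining trinomial.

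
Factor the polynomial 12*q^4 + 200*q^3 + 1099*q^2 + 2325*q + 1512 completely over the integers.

Testing divisors of the constant over divisors of the leading coefficient, q = −8 is a root, giving the factor (q + 8) and quotient 12*q^3 + 104*q^2 + 267*q + 189.
Then q = −9/2 is a root, so (2*q + 9) is a factor; dividing leaves 6*q^2 + 25*q + 21.
The remaining quadratic factors as (q + 3)(6*q + 7).

(2*q + 9)*(6*q + 7)*(q + 3)*(q + 8)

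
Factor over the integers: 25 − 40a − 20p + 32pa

(4p − 5)(8a − 5)

Group as (32pa − 20p) + (−40a + 25) = 4p(8a − 5) − 5(8a − 5).
Both groups share the factor (8a − 5).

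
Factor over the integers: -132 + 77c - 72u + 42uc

(6u + 11)(7c - 12)

Group as (42uc - 72u) + (77c - 132) = 6u(7c - 12) + 11(7c - 12).
Both groups share the factor (7c - 12).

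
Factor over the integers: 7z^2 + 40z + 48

(7z + 12)(z + 4)

Need a pair with product 7·48 = 336 and sum 40: that's 28 and 12.
Split the middle term: 7z^2 + 28z + 12z + 48 = 7z(z + 4) + 12(z + 4).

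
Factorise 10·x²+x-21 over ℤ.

Need a pair with product 10·(-21) = -210 and sum 1: that's -14 and 15.
Split the middle term: 10·x²-14·x + 15·x-21 = 2·x·(5·x-7) + 3·(5·x-7).

(2·x+3)·(5·x-7)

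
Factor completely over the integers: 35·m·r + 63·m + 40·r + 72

(5·r + 9)·(7·m + 8)

Group as (35·m·r + 63·m) + (40·r + 72) = 7·m·(5·r + 9) + 8·(5·r + 9).
Both groups share the factor (5·r + 9).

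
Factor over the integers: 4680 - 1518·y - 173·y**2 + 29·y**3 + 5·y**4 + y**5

Among the possible rational roots, y = -6 is a root, so (y + 6) is a factor; dividing leaves y**4 - y**3 + 35·y**2 - 383·y + 780.
Then y = 4 is a root, so (y - 4) divides it; the quotient is y**3 + 3·y**2 + 47·y - 195.
Next, y = 3 is a root, so (y - 3) is a factor; dividing leaves y**2 + 6·y + 65.
The quadratic y**2 + 6·y + 65 has discriminant -224 < 0 and is irreducible over ℤ.

(y + 6)·(y - 3)·(y - 4)·(y**2 + 6·y + 65)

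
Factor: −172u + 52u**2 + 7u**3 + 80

By the rational root theorem, u = 2 is a root, giving the factor (u − 2) and quotient 7u**2 + 66u − 40.
The remaining quadratic factors as (u + 10)(7u − 4).

(7u − 4)(u + 10)(u − 2)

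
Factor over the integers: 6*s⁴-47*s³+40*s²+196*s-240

Trying the rational-root candidates, s = 5/2 is a root, so (2*s-5) divides it; the quotient is 3*s³-16*s²-20*s+48.
Next, s = -2 is a root, so (s+2) is a factor; dividing leaves 3*s²-22*s+24.
The remaining quadratic factors as (s-6)(3*s-4).

(2*s-5)*(3*s-4)*(s+2)*(s-6)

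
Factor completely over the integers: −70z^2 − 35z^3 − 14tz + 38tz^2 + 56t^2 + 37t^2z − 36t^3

Group: t(−36t^2 + 73tz + 56t − 35z^2 − 70z) + z(−36t^2 + 73tz + 56t − 35z^2 − 70z); both groups contain (−36t^2 + 73tz + 56t − 35z^2 − 70z), so (t + z) is a factor with cofactor −36t^2 + 73tz + 56t − 35z^2 − 70z.
The cofactor groups again: −36t^2 + 73tz + 56t − 35z^2 − 70z = −4t(9t − 7z − 14) + 5z(9t − 7z − 14); both groups contain (9t − 7z − 14), giving −(4t − 5z)(9t − 7z − 14).

−(4t − 5z)(9t − 7z − 14)(t + z)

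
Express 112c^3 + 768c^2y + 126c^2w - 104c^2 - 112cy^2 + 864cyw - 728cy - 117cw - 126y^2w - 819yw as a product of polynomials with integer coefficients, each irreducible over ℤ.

(14c - 2y - 13)(8c + 9w)(c + 7y)

Group: 8c(14c^2 + 96cy - 13c - 14y^2 - 91y) + 9w(14c^2 + 96cy - 13c - 14y^2 - 91y); both groups contain (14c^2 + 96cy - 13c - 14y^2 - 91y), so (8c + 9w) is a factor with cofactor 14c^2 + 96cy - 13c - 14y^2 - 91y.
The cofactor groups again: 14c^2 + 96cy - 13c - 14y^2 - 91y = c(14c - 2y - 13) + 7y(14c - 2y - 13); both groups contain (14c - 2y - 13), giving (c + 7y)(14c - 2y - 13).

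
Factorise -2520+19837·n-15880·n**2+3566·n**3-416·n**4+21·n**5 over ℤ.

(3·n-5)·(7·n-1)·(n-9)·(n**2-9·n+56)

Trying the rational-root candidates, n = 1/7 is a root, so (7·n-1) divides it; the quotient is 3·n**4-59·n**3+501·n**2-2197·n+2520.
Continuing, n = 5/3 is a root, so (3·n-5) is a factor; dividing leaves n**3-18·n**2+137·n-504.
Next, n = 9 is a root, giving the factor (n-9) and quotient n**2-9·n+56.
The quadratic n**2-9·n+56 has discriminant -143 < 0 and is irreducible over ℤ.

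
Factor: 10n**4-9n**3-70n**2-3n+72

(2n+3)(5n+8)(n-1)(n-3)

Testing divisors of the constant over divisors of the leading coefficient, n = -8/5 is a root, giving the factor (5n+8) and quotient 2n**3-5n**2-6n+9.
Next, n = 3 is a root, so (n-3) divides it; the quotient is 2n**2+n-3.
The remaining quadratic factors as (2n+3)(n-1).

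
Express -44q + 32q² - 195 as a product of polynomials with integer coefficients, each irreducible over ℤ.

Need a pair with product 32·(-195) = -6240 and sum -44: that's 60 and -104.
Split the middle term: 32q² + 60q - 104q - 195 = 4q(8q + 15) - 13(8q + 15).

(4q - 13)(8q + 15)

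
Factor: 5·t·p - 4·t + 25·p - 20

(5·p - 4)·(t + 5)

Group as (5·t·p - 4·t) + (25·p - 20) = t·(5·p - 4) + 5·(5·p - 4).
Both groups share the factor (5·p - 4).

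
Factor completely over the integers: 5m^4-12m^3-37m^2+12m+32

Trying the rational-root candidates, m = 4 is a root, so (m-4) is a factor; dividing leaves 5m^3+8m^2-5m-8.
Next, m = -1 is a root, giving the factor (m+1) and quotient 5m^2+3m-8.
The remaining quadratic factors as (5m+8)(m-1).

(5m+8)(m+1)(m-1)(m-4)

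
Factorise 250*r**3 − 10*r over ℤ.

10*r*(5*r + 1)*(5*r − 1)

Pull out the common factor 10*r; 25*r**2 − 1 is a difference of squares.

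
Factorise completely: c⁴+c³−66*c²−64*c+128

Trying the rational-root candidates, c = 8 is a root, so (c−8) divides it; the quotient is c³+9*c²+6*c−16.
Continuing, c = −8 is a root, giving the factor (c+8) and quotient c²+c−2.
The remaining quadratic factors as (c+2)(c−1).

(c+2)*(c+8)*(c−1)*(c−8)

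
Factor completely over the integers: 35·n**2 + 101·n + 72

(5·n + 8)·(7·n + 9)

Need a pair with product 35·72 = 2520 and sum 101: that's 56 and 45.
Split the middle term: 35·n**2 + 56·n + 45·n + 72 = 7·n·(5·n + 8) + 9·(5·n + 8).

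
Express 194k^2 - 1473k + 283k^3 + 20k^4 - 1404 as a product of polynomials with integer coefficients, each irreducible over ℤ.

Among the possible rational roots, k = 9/4 is a root, so (4k - 9) is a factor; dividing leaves 5k^3 + 82k^2 + 233k + 156.
Then k = -12/5 is a root, so (5k + 12) divides it; the quotient is k^2 + 14k + 13.
The remaining quadratic factors as (k + 1)(k + 13).

(4k - 9)(5k + 12)(k + 1)(k + 13)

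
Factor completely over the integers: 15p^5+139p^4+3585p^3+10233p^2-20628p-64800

(3p+8)(5p-12)(p+3)(p^2+6p+225)

Testing divisors of the constant over divisors of the leading coefficient, p = -8/3 is a root, so (3p+8) is a factor; dividing leaves 5p^4+33p^3+1107p^2+459p-8100.
Continuing, p = 12/5 is a root, giving the factor (5p-12) and quotient p^3+9p^2+243p+675.
Then p = -3 is a root, so (p+3) divides it; the quotient is p^2+6p+225.
The quadratic p^2+6p+225 has discriminant -864 < 0 and is irreducible over ℤ.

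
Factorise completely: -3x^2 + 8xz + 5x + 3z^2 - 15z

Group: -x(3x + z - 5) + 3z(3x + z - 5); both groups contain (3x + z - 5).

-(3x + z - 5)(x - 3z)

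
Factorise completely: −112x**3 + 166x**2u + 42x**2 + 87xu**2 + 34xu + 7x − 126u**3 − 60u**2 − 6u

Group: 8x(−14x**2 + 33xu + 7x − 18u**2 − 6u) + (7u + 1)(−14x**2 + 33xu + 7x − 18u**2 − 6u); both groups contain (−14x**2 + 33xu + 7x − 18u**2 − 6u), so (8x + 7u + 1) is a factor with cofactor −14x**2 + 33xu + 7x − 18u**2 − 6u.
The cofactor groups again: −14x**2 + 33xu + 7x − 18u**2 − 6u = −2x(7x − 6u) + (3u + 1)(7x − 6u); both groups contain (7x − 6u), giving −(2x − 3u − 1)(7x − 6u).

−(2x − 3u − 1)(7x − 6u)(8x + 7u + 1)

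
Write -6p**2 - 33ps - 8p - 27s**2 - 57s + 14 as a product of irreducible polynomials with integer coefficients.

Group: -3p(2p + 9s - 2) + (-3s - 7)(2p + 9s - 2); both groups contain (2p + 9s - 2).

-(2p + 9s - 2)(3p + 3s + 7)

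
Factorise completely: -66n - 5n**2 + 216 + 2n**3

(2n - 9)(n + 6)(n - 4)

By the rational root theorem, n = -6 is a root, so (n + 6) is a factor; dividing leaves 2n**2 - 17n + 36.
The remaining quadratic factors as (2n - 9)(n - 4).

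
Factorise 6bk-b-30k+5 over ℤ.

(6k-1)(b-5)

Group as (6bk-b) + (-30k+5) = b(6k-1) - 5(6k-1).
Both groups share the factor (6k-1).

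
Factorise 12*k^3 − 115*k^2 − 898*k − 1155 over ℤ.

Testing divisors of the constant over divisors of the leading coefficient, k = 15 is a root, so (k − 15) divides it; the quotient is 12*k^2 + 65*k + 77.
The remaining quadratic factors as (4*k + 7)(3*k + 11).

(3*k + 11)*(4*k + 7)*(k − 15)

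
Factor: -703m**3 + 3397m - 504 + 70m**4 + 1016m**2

Among the possible rational roots, m = 7 is a root, so (m - 7) divides it; the quotient is 70m**3 - 213m**2 - 475m + 72.
Next, m = -8/5 is a root, so (5m + 8) is a factor; dividing leaves 14m**2 - 65m + 9.
The remaining quadratic factors as (7m - 1)(2m - 9).

(2m - 9)(5m + 8)(7m - 1)(m - 7)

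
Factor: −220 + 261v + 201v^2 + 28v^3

Trying the rational-root candidates, v = 4/7 is a root, so (7v − 4) is a factor; dividing leaves 4v^2 + 31v + 55.
The remaining quadratic factors as (4v + 11)(v + 5).

(4v + 11)(7v − 4)(v + 5)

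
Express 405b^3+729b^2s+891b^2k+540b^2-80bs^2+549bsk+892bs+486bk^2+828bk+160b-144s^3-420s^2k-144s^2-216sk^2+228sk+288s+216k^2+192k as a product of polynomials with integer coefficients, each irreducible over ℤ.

Group: 9b(45b^2+101bs+99bk+40b+36s^2+105sk+72s+54k^2+48k) + (-4s+4)(45b^2+101bs+99bk+40b+36s^2+105sk+72s+54k^2+48k); both groups contain (45b^2+101bs+99bk+40b+36s^2+105sk+72s+54k^2+48k), so (9b-4s+4) is a factor with cofactor 45b^2+101bs+99bk+40b+36s^2+105sk+72s+54k^2+48k.
The cofactor groups again: 45b^2+101bs+99bk+40b+36s^2+105sk+72s+54k^2+48k = 5b(9b+4s+9k+8) + (9s+6k)(9b+4s+9k+8); both groups contain (9b+4s+9k+8), giving (5b+9s+6k)(9b+4s+9k+8).

(5b+9s+6k)(9b+4s+9k+8)(9b-4s+4)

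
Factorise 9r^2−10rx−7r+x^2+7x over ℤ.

Group: r(9r−x−7) − x(9r−x−7); both groups contain (9r−x−7).

(9r−x−7)(r−x)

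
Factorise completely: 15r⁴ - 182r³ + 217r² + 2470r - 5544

(3r + 11)(5r - 14)(r - 4)(r - 9)

Testing divisors of the constant over divisors of the leading coefficient, r = -11/3 is a root, giving the factor (3r + 11) and quotient 5r³ - 79r² + 362r - 504.
Next, r = 14/5 is a root, so (5r - 14) is a factor; dividing leaves r² - 13r + 36.
The remaining quadratic factors as (r - 4)(r - 9).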